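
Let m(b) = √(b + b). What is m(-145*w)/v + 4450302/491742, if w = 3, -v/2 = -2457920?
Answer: 247239/27319 + I*√870/4915840 ≈ 9.0501 + 6.0001e-6*I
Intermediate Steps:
v = 4915840 (v = -2*(-2457920) = 4915840)
m(b) = √2*√b (m(b) = √(2*b) = √2*√b)
m(-145*w)/v + 4450302/491742 = (√2*√(-145*3))/4915840 + 4450302/491742 = (√2*√(-435))*(1/4915840) + 4450302*(1/491742) = (√2*(I*√435))*(1/4915840) + 247239/27319 = (I*√870)*(1/4915840) + 247239/27319 = I*√870/4915840 + 247239/27319 = 247239/27319 + I*√870/4915840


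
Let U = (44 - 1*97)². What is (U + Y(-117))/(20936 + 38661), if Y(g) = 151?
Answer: 2960/59597 ≈ 0.049667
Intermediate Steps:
U = 2809 (U = (44 - 97)² = (-53)² = 2809)
(U + Y(-117))/(20936 + 38661) = (2809 + 151)/(20936 + 38661) = 2960/59597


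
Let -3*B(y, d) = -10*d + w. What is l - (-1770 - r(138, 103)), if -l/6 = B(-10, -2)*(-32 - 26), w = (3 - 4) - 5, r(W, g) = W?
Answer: 284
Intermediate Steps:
w = -6 (w = -1 - 5 = -6)
B(y, d) = 2 + 10*d/3 (B(y, d) = -(-10*d - 6)/3 = -(-6 - 10*d)/3 = 2 + 10*d/3)
l = -1624 (l = -6*(2 + (10/3)*(-2))*(-32 - 26) = -6*(2 - 20/3)*(-58) = -(-28)*(-58) = -6*812/3 = -1624)
l - (-1770 - r(138, 103)) = -1624 - (-1770 - 1*138) = -1624 - (-1770 - 138) = -1624 - 1*(-1908) = -1624 + 1908 = 284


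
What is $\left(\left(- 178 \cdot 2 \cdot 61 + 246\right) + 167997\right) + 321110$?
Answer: $467637$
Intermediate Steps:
$\left(\left(- 178 \cdot 2 \cdot 61 + 246\right) + 167997\right) + 321110 = \left(\left(\left(-178\right) 122 + 246\right) + 167997\right) + 321110 = \left(\left(-21716 + 246\right) + 167997\right) + 321110 = \left(-21470 + 167997\right) + 321110 = 146527 + 321110 = 467637$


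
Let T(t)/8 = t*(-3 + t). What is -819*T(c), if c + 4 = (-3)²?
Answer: -65520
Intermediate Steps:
c = 5 (c = -4 + (-3)² = -4 + 9 = 5)
T(t) = 8*t*(-3 + t) (T(t) = 8*(t*(-3 + t)) = 8*t*(-3 + t))
-819*T(c) = -6552*5*(-3 + 5) = -6552*5*2 = -819*80 = -65520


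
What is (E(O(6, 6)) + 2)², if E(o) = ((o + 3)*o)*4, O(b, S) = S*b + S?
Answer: 57183844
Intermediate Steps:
O(b, S) = S + S*b
E(o) = 4*o*(3 + o) (E(o) = ((3 + o)*o)*4 = (o*(3 + o))*4 = 4*o*(3 + o))
(E(O(6, 6)) + 2)² = (4*(6*(1 + 6))*(3 + 6*(1 + 6)) + 2)² = (4*(6*7)*(3 + 6*7) + 2)² = (4*42*(3 + 42) + 2)² = (4*42*45 + 2)² = (7560 + 2)² = 7562² = 57183844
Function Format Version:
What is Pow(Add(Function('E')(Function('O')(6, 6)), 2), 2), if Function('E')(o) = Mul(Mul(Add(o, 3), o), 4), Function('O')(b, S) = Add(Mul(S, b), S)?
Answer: 57183844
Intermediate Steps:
Function('O')(b, S) = Add(S, Mul(S, b))
Function('E')(o) = Mul(4, o, Add(3, o)) (Function('E')(o) = Mul(Mul(Add(3, o), o), 4) = Mul(Mul(o, Add(3, o)), 4) = Mul(4, o, Add(3, o)))
Pow(Add(Function('E')(Function('O')(6, 6)), 2), 2) = Pow(Add(Mul(4, Mul(6, Add(1, 6)), Add(3, Mul(6, Add(1, 6)))), 2), 2) = Pow(Add(Mul(4, Mul(6, 7), Add(3, Mul(6, 7))), 2), 2) = Pow(Add(Mul(4, 42, Add(3, 42)), 2), 2) = Pow(Add(Mul(4, 42, 45), 2), 2) = Pow(Add(7560, 2), 2) = Pow(7562, 2) = 57183844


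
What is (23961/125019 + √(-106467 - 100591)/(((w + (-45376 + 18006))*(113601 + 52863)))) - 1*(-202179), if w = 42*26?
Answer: 8425413454/41673 - I*√207058/4374340992 ≈ 2.0218e+5 - 1.0402e-7*I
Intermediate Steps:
w = 1092
(23961/125019 + √(-106467 - 100591)/(((w + (-45376 + 18006))*(113601 + 52863)))) - 1*(-202179) = (23961/125019 + √(-106467 - 100591)/(((1092 + (-45376 + 18006))*(113601 + 52863)))) - 1*(-202179) = (23961*(1/125019) + √(-207058)/(((1092 - 27370)*166464))) + 202179 = (7987/41673 + (I*√207058)/((-26278*166464))) + 202179 = (7987/41673 + (I*√207058)/(-4374340992)) + 202179 = (7987/41673 + (I*√207058)*(-1/4374340992)) + 202179 = (7987/41673 - I*√207058/4374340992) + 202179 = 8425413454/41673 - I*√207058/4374340992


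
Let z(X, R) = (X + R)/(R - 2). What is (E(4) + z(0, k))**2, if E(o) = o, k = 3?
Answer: 49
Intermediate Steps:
z(X, R) = (R + X)/(-2 + R)
(E(4) + z(0, k))**2 = (4 + (3 + 0)/(-2 + 3))**2 = (4 + 3/1)**2 = (4 + 1*3)**2 = (4 + 3)**2 = 7**2 = 49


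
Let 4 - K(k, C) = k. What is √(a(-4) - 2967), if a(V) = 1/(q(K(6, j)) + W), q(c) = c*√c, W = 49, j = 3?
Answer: √(-2967 + 1/(49 - 2*I*√2)) ≈ 0.e-5 + 54.47*I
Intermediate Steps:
K(k, C) = 4 - k
q(c) = c^(3/2)
a(V) = 1/(49 - 2*I*√2) (a(V) = 1/((4 - 1*6)^(3/2) + 49) = 1/((4 - 6)^(3/2) + 49) = 1/((-2)^(3/2) + 49) = 1/(-2*I*√2 + 49) = 1/(49 - 2*I*√2))
√(a(-4) - 2967) = √((49/2409 + 2*I*√2/2409) - 2967) = √(-7147454/2409 + 2*I*√2/2409)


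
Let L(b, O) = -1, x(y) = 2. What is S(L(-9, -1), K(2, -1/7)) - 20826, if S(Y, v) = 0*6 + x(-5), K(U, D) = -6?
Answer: -20824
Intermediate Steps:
S(Y, v) = 2 (S(Y, v) = 0*6 + 2 = 0 + 2 = 2)
S(L(-9, -1), K(2, -1/7)) - 20826 = 2 - 20826 = -20824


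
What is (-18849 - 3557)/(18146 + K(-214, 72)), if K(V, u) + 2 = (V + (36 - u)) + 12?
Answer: -11203/8953 ≈ -1.2513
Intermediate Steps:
K(V, u) = 46 + V - u (K(V, u) = -2 + ((V + (36 - u)) + 12) = -2 + ((36 + V - u) + 12) = -2 + (48 + V - u) = 46 + V - u)
(-18849 - 3557)/(18146 + K(-214, 72)) = (-18849 - 3557)/(18146 + (46 - 214 - 1*72)) = -22406/(18146 + (46 - 214 - 72)) = -22406/(18146 - 240) = -22406/17906 = -22406*1/17906 = -11203/8953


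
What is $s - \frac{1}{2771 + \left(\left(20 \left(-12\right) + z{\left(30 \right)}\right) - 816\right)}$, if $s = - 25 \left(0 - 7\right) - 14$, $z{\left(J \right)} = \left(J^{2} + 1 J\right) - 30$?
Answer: $\frac{421014}{2615} \approx 161.0$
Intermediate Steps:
$z{\left(J \right)} = -30 + J + J^{2}$ ($z{\left(J \right)} = \left(J^{2} + J\right) - 30 = \left(J + J^{2}\right) - 30 = -30 + J + J^{2}$)
$s = 161$ ($s = - 25 \left(0 - 7\right) - 14 = \left(-25\right) \left(-7\right) - 14 = 175 - 14 = 161$)
$s - \frac{1}{2771 + \left(\left(20 \left(-12\right) + z{\left(30 \right)}\right) - 816\right)} = 161 - \frac{1}{2771 + \left(\left(20 \left(-12\right) + \left(-30 + 30 + 30^{2}\right)\right) - 816\right)} = 161 - \frac{1}{2771 + \left(\left(-240 + \left(-30 + 30 + 900\right)\right) - 816\right)} = 161 - \frac{1}{2771 + \left(\left(-240 + 900\right) - 816\right)} = 161 - \frac{1}{2771 + \left(660 - 816\right)} = 161 - \frac{1}{2771 - 156} = 161 - \frac{1}{2615} = \frac{421014}{2615}$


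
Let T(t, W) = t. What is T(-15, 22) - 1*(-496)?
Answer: 481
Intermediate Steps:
T(-15, 22) - 1*(-496) = -15 - 1*(-496) = -15 + 496 = 481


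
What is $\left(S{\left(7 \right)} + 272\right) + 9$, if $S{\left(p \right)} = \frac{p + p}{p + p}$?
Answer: $282$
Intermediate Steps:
$S{\left(p \right)} = 1$ ($S{\left(p \right)} = \frac{2 p}{2 p} = 2 p \frac{1}{2 p} = 1$)
$\left(S{\left(7 \right)} + 272\right) + 9 = \left(1 + 272\right) + 9 = 273 + 9 = 282$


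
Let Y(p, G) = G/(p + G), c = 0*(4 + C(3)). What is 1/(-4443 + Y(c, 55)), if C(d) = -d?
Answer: -1/4442 ≈ -0.00022512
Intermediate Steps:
c = 0 (c = 0*(4 - 1*3) = 0*(4 - 3) = 0*1 = 0)
Y(p, G) = G/(G + p)
1/(-4443 + Y(c, 55)) = 1/(-4443 + 55/(55 + 0)) = 1/(-4443 + 55/55) = 1/(-4443 + 55*(1/55)) = 1/(-4443 + 1) = 1/(-4442) = -1/4442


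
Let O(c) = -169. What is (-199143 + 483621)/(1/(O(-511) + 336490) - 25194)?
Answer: -95675925438/8473271273 ≈ -11.292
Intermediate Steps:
(-199143 + 483621)/(1/(O(-511) + 336490) - 25194) = (-199143 + 483621)/(1/(-169 + 336490) - 25194) = 284478/(1/336321 - 25194) = 284478/(-8473271273/336321) = 284478*(-336321/8473271273) = -95675925438/8473271273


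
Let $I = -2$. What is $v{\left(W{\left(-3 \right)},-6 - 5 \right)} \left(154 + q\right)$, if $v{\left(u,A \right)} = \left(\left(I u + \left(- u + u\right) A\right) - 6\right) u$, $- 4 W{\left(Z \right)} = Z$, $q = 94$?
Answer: $-1395$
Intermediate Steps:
$W{\left(Z \right)} = - \frac{Z}{4}$
$v{\left(u,A \right)} = u \left(-6 - 2 u\right)$ ($v{\left(u,A \right)} = \left(\left(- 2 u + \left(- u + u\right) A\right) - 6\right) u = \left(\left(- 2 u + 0 A\right) - 6\right) u = \left(\left(- 2 u + 0\right) - 6\right) u = \left(- 2 u - 6\right) u = \left(-6 - 2 u\right) u = u \left(-6 - 2 u\right)$)
$v{\left(W{\left(-3 \right)},-6 - 5 \right)} \left(154 + q\right) = - 2 \left(\left(- \frac{1}{4}\right) \left(-3\right)\right) \left(3 - - \frac{3}{4}\right) \left(154 + 94\right) = \left(-2\right) \frac{3}{4} \left(3 + \frac{3}{4}\right) 248 = \left(-2\right) \frac{3}{4} \cdot \frac{15}{4} \cdot 248 = \left(- \frac{45}{8}\right) 248 = -1395$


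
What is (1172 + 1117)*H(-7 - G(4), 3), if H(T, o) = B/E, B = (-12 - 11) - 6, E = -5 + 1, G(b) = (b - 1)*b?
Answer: 66381/4 ≈ 16595.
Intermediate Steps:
G(b) = b*(-1 + b) (G(b) = (-1 + b)*b = b*(-1 + b))
E = -4
B = -29 (B = -23 - 6 = -29)
H(T, o) = 29/4 (H(T, o) = -29/(-4) = -29*(-¼) = 29/4)
(1172 + 1117)*H(-7 - G(4), 3) = (1172 + 1117)*(29/4) = 2289*(29/4) = 66381/4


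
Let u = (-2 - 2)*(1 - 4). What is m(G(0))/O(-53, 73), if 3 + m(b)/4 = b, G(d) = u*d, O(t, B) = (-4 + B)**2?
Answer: -4/1587 ≈ -0.0025205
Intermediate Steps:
u = 12 (u = -4*(-3) = 12)
G(d) = 12*d
m(b) = -12 + 4*b
m(G(0))/O(-53, 73) = (-12 + 4*(12*0))/((-4 + 73)**2) = (-12 + 4*0)/(69**2) = (-12 + 0)/4761 = -12*1/4761 = -4/1587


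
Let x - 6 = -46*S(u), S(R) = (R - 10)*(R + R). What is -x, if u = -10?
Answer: 18394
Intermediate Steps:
S(R) = 2*R*(-10 + R) (S(R) = (-10 + R)*(2*R) = 2*R*(-10 + R))
x = -18394 (x = 6 - 92*(-10)*(-10 - 10) = 6 - 92*(-10)*(-20) = 6 - 46*400 = 6 - 18400 = -18394)
-x = -1*(-18394) = 18394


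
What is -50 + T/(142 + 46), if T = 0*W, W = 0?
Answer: -50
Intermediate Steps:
T = 0 (T = 0*0 = 0)
-50 + T/(142 + 46) = -50 + 0/(142 + 46) = -50 + 0/188 = -50 + (1/188)*0 = -50 + 0 = -50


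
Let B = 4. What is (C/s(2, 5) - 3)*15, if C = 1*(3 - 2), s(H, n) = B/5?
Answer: -105/4 ≈ -26.250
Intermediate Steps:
s(H, n) = ⅘ (s(H, n) = 4/5 = 4*(⅕) = ⅘)
C = 1 (C = 1*1 = 1)
(C/s(2, 5) - 3)*15 = (1/(⅘) - 3)*15 = (1*(5/4) - 3)*15 = (5/4 - 3)*15 = -7/4*15 = -105/4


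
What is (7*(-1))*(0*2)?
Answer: 0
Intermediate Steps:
(7*(-1))*(0*2) = -7*0 = 0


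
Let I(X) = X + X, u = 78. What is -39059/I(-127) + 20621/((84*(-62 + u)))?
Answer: 28866515/170688 ≈ 169.12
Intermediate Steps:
I(X) = 2*X
-39059/I(-127) + 20621/((84*(-62 + u))) = -39059/(2*(-127)) + 20621/((84*(-62 + 78))) = -39059/(-254) + 20621/((84*16)) = -39059*(-1/254) + 20621/1344 = 39059/254 + 20621*(1/1344) = 39059/254 + 20621/1344 = 28866515/170688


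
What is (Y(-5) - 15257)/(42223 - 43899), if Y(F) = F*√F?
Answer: 15257/1676 + 5*I*√5/1676 ≈ 9.1032 + 0.0066708*I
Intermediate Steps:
Y(F) = F^(3/2)
(Y(-5) - 15257)/(42223 - 43899) = ((-5)^(3/2) - 15257)/(42223 - 43899) = (-5*I*√5 - 15257)/(-1676) = (-15257 - 5*I*√5)*(-1/1676) = 15257/1676 + 5*I*√5/1676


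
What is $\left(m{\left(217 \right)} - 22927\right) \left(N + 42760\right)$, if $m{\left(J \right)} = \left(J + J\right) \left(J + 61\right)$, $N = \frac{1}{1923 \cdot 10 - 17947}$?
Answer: $\frac{5361299140725}{1283} \approx 4.1787 \cdot 10^{9}$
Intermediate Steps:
$N = \frac{1}{1283}$ ($N = \frac{1}{19230 - 17947} = \frac{1}{1283} \approx 0.00077942$)
$m{\left(J \right)} = 2 J \left(61 + J\right)$
$\left(m{\left(217 \right)} - 22927\right) \left(N + 42760\right) = \left(2 \cdot 217 \left(61 + 217\right) - 22927\right) \left(\frac{1}{1283} + 42760\right) = \left(2 \cdot 217 \cdot 278 - 22927\right) \frac{54861081}{1283} = \left(120652 - 22927\right) \frac{54861081}{1283} = 97725 \cdot \frac{54861081}{1283} = \frac{5361299140725}{1283}$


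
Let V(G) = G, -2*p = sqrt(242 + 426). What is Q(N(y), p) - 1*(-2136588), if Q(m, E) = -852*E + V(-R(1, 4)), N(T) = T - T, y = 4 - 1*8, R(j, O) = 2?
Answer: 2136586 + 852*sqrt(167) ≈ 2.1476e+6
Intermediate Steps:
p = -sqrt(167) (p = -sqrt(242 + 426)/2 = -sqrt(167) ≈ -12.923)
y = -4 (y = 4 - 8 = -4)
N(T) = 0
Q(m, E) = -2 - 852*E (Q(m, E) = -852*E - 1*2 = -852*E - 2 = -2 - 852*E)
Q(N(y), p) - 1*(-2136588) = (-2 - (-852)*sqrt(167)) - 1*(-2136588) = (-2 + 852*sqrt(167)) + 2136588 = 2136586 + 852*sqrt(167)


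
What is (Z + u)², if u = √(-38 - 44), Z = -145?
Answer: (145 - I*√82)² ≈ 20943.0 - 2626.1*I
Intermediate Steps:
u = I*√82 (u = √(-82) = I*√82 ≈ 9.0554*I)
(Z + u)² = (-145 + I*√82)²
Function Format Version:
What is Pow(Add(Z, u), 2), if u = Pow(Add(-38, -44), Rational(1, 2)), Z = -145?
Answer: Pow(Add(145, Mul(-1, I, Pow(82, Rational(1, 2)))), 2) ≈ Add(20943., Mul(-2626.1, I))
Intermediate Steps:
u = Mul(I, Pow(82, Rational(1, 2))) (u = Pow(-82, Rational(1, 2)) = Mul(I, Pow(82, Rational(1, 2))) ≈ Mul(9.0554, I))
Pow(Add(Z, u), 2) = Pow(Add(-145, Mul(I, Pow(82, Rational(1, 2)))), 2)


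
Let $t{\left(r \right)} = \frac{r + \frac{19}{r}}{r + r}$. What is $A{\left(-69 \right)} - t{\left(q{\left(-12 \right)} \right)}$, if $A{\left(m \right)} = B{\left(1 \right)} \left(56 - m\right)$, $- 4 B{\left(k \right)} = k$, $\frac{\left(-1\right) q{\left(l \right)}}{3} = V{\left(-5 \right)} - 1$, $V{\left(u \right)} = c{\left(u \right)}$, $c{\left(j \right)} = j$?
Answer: $- \frac{20593}{648} \approx -31.779$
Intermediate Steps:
$V{\left(u \right)} = u$
$q{\left(l \right)} = 18$ ($q{\left(l \right)} = - 3 \left(-5 - 1\right) = \left(-3\right) \left(-6\right) = 18$)
$B{\left(k \right)} = - \frac{k}{4}$
$A{\left(m \right)} = -14 + \frac{m}{4}$ ($A{\left(m \right)} = \left(- \frac{1}{4}\right) 1 \left(56 - m\right) = - \frac{56 - m}{4} = -14 + \frac{m}{4}$)
$t{\left(r \right)} = \frac{r + \frac{19}{r}}{2 r}$
$A{\left(-69 \right)} - t{\left(q{\left(-12 \right)} \right)} = \left(-14 + \frac{1}{4} \left(-69\right)\right) - \frac{19 + 18^{2}}{2 \cdot 324} = \left(-14 - \frac{69}{4}\right) - \frac{1}{2} \cdot \frac{1}{324} \left(19 + 324\right) = - \frac{125}{4} - \frac{1}{2} \cdot \frac{1}{324} \cdot 343 = - \frac{125}{4} - \frac{343}{648} = - \frac{20593}{648}$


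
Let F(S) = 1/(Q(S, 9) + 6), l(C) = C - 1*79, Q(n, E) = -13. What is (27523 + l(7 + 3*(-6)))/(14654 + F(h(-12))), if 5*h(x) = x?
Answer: 192031/102577 ≈ 1.8721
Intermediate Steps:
h(x) = x/5
l(C) = -79 + C (l(C) = C - 79 = -79 + C)
F(S) = -⅐ (F(S) = 1/(-13 + 6) = 1/(-7) = -⅐)
(27523 + l(7 + 3*(-6)))/(14654 + F(h(-12))) = (27523 + (-79 + (7 + 3*(-6))))/(14654 - ⅐) = (27523 + (-79 + (7 - 18)))/(102577/7) = (27523 + (-79 - 11))*(7/102577) = (27523 - 90)*(7/102577) = 27433*(7/102577) = 192031/102577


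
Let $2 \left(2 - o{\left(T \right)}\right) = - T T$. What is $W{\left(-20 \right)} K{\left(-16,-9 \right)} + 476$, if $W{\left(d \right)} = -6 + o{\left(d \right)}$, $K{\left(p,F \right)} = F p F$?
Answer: $-253540$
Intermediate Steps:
$o{\left(T \right)} = 2 + \frac{T^{2}}{2}$ ($o{\left(T \right)} = 2 - \frac{- T T}{2} = 2 - \frac{\left(-1\right) T^{2}}{2} = 2 + \frac{T^{2}}{2}$)
$K{\left(p,F \right)} = p F^{2}$
$W{\left(d \right)} = -4 + \frac{d^{2}}{2}$ ($W{\left(d \right)} = -6 + \left(2 + \frac{d^{2}}{2}\right) = -4 + \frac{d^{2}}{2}$)
$W{\left(-20 \right)} K{\left(-16,-9 \right)} + 476 = \left(-4 + \frac{\left(-20\right)^{2}}{2}\right) \left(- 16 \left(-9\right)^{2}\right) + 476 = \left(-4 + \frac{1}{2} \cdot 400\right) \left(\left(-16\right) 81\right) + 476 = \left(-4 + 200\right) \left(-1296\right) + 476 = 196 \left(-1296\right) + 476 = -254016 + 476 = -253540$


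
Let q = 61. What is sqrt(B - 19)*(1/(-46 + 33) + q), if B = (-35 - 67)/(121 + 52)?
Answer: 792*I*sqrt(586297)/2249 ≈ 269.65*I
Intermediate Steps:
B = -102/173 ≈ -0.58960
sqrt(B - 19)*(1/(-46 + 33) + q) = sqrt(-102/173 - 19)*(1/(-46 + 33) + 61) = sqrt(-3389/173)*(1/(-13) + 61) = (I*sqrt(586297)/173)*(-1/13 + 61) = (I*sqrt(586297)/173)*(792/13) = 792*I*sqrt(586297)/2249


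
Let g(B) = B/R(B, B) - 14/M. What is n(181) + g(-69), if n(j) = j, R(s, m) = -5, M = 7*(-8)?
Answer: 3901/20 ≈ 195.05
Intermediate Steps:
M = -56
g(B) = ¼ - B/5 (g(B) = B/(-5) - 14/(-56) = B*(-⅕) - 14*(-1/56) = -B/5 + ¼ = ¼ - B/5)
n(181) + g(-69) = 181 + (¼ - ⅕*(-69)) = 181 + (¼ + 69/5) = 181 + 281/20 = 3901/20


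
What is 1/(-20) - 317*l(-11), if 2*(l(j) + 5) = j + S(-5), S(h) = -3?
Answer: 76079/20 ≈ 3803.9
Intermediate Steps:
l(j) = -13/2 + j/2 (l(j) = -5 + (j - 3)/2 = -5 + (-3 + j)/2 = -5 + (-3/2 + j/2) = -13/2 + j/2)
1/(-20) - 317*l(-11) = 1/(-20) - 317*(-13/2 + (½)*(-11)) = -1/20 - 317*(-13/2 - 11/2) = -1/20 - 317*(-12) = -1/20 + 3804 = 76079/20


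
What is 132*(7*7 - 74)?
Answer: -3300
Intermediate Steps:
132*(7*7 - 74) = 132*(49 - 74) = 132*(-25) = -3300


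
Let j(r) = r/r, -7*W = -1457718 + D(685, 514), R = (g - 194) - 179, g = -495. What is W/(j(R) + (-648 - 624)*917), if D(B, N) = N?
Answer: -208172/1166423 ≈ -0.17847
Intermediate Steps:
R = -868 (R = (-495 - 194) - 179 = -689 - 179 = -868)
W = 208172 (W = -(-1457718 + 514)/7 = -⅐*(-1457204) = 208172)
j(r) = 1
W/(j(R) + (-648 - 624)*917) = 208172/(1 + (-648 - 624)*917) = 208172/(1 - 1272*917) = 208172/(1 - 1166424) = 208172/(-1166423) = 208172*(-1/1166423) = -208172/1166423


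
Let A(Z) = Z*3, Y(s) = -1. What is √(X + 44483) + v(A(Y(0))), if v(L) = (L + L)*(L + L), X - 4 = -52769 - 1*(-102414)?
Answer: 36 + 2*√23533 ≈ 342.81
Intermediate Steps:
A(Z) = 3*Z
X = 49649 (X = 4 + (-52769 - 1*(-102414)) = 4 + (-52769 + 102414) = 4 + 49645 = 49649)
v(L) = 4*L² (v(L) = (2*L)*(2*L) = 4*L²)
√(X + 44483) + v(A(Y(0))) = √(49649 + 44483) + 4*(3*(-1))² = √94132 + 4*(-3)² = 2*√23533 + 4*9 = 2*√23533 + 36 = 36 + 2*√23533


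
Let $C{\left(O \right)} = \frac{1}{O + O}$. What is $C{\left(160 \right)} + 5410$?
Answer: $\frac{1731201}{320} \approx 5410.0$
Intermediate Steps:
$C{\left(O \right)} = \frac{1}{2 O}$
$C{\left(160 \right)} + 5410 = \frac{1}{2 \cdot 160} + 5410 = \frac{1}{2} \cdot \frac{1}{160} + 5410 = \frac{1}{320} + 5410 = \frac{1731201}{320}$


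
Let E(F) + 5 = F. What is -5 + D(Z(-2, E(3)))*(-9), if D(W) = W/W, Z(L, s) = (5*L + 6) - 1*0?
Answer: -14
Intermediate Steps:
E(F) = -5 + F
Z(L, s) = 6 + 5*L (Z(L, s) = (6 + 5*L) + 0 = 6 + 5*L)
D(W) = 1
-5 + D(Z(-2, E(3)))*(-9) = -5 + 1*(-9) = -5 - 9 = -14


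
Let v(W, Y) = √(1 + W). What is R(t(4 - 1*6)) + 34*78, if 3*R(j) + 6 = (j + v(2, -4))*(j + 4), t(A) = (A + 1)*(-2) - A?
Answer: 7982/3 + 8*√3/3 ≈ 2665.3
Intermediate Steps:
t(A) = -2 - 3*A (t(A) = (1 + A)*(-2) - A = (-2 - 2*A) - A = -2 - 3*A)
R(j) = -2 + (4 + j)*(j + √3)/3 (R(j) = -2 + ((j + √(1 + 2))*(j + 4))/3 = -2 + ((j + √3)*(4 + j))/3 = -2 + ((4 + j)*(j + √3))/3 = -2 + (4 + j)*(j + √3)/3)
R(t(4 - 1*6)) + 34*78 = (-2 + (-2 - 3*(4 - 1*6))²/3 + 4*(-2 - 3*(4 - 1*6))/3 + 4*√3/3 + (-2 - 3*(4 - 1*6))*√3/3) + 34*78 = (-2 + (-2 - 3*(4 - 6))²/3 + 4*(-2 - 3*(4 - 6))/3 + 4*√3/3 + (-2 - 3*(4 - 6))*√3/3) + 2652 = (-2 + (-2 - 3*(-2))²/3 + 4*(-2 - 3*(-2))/3 + 4*√3/3 + (-2 - 3*(-2))*√3/3) + 2652 = (-2 + (-2 + 6)²/3 + 4*(-2 + 6)/3 + 4*√3/3 + (-2 + 6)*√3/3) + 2652 = (-2 + (⅓)*4² + (4/3)*4 + 4*√3/3 + (⅓)*4*√3) + 2652 = (-2 + (⅓)*16 + 16/3 + 4*√3/3 + 4*√3/3) + 2652 = (-2 + 16/3 + 16/3 + 4*√3/3 + 4*√3/3) + 2652 = (26/3 + 8*√3/3) + 2652 = 7982/3 + 8*√3/3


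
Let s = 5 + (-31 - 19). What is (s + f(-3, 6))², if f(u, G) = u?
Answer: 2304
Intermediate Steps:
s = -45 (s = 5 - 50 = -45)
(s + f(-3, 6))² = (-45 - 3)² = (-48)² = 2304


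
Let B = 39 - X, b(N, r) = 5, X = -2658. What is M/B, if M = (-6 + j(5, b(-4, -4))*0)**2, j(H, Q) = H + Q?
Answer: 12/899 ≈ 0.013348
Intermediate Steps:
B = 2697 (B = 39 - 1*(-2658) = 39 + 2658 = 2697)
M = 36 (M = (-6 + (5 + 5)*0)**2 = (-6 + 10*0)**2 = (-6 + 0)**2 = (-6)**2 = 36)
M/B = 36/2697 = 36*(1/2697) = 12/899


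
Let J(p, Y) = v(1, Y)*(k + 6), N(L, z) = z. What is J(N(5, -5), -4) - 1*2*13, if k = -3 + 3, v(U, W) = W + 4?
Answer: -26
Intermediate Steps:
v(U, W) = 4 + W
k = 0
J(p, Y) = 24 + 6*Y (J(p, Y) = (4 + Y)*(0 + 6) = (4 + Y)*6 = 24 + 6*Y)
J(N(5, -5), -4) - 1*2*13 = (24 + 6*(-4)) - 1*2*13 = (24 - 24) - 2*13 = 0 - 26 = -26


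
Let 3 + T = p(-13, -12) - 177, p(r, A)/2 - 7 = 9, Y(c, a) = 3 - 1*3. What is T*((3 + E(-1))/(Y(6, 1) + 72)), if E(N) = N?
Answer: -37/9 ≈ -4.1111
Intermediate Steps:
Y(c, a) = 0 (Y(c, a) = 3 - 3 = 0)
p(r, A) = 32 (p(r, A) = 14 + 2*9 = 14 + 18 = 32)
T = -148 (T = -3 + (32 - 177) = -3 - 145 = -148)
T*((3 + E(-1))/(Y(6, 1) + 72)) = -148*(3 - 1)/(0 + 72) = -296/72 = -148*1/36 = -37/9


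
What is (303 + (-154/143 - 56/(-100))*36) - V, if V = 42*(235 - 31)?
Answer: -2692173/325 ≈ -8283.6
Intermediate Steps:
V = 8568 (V = 42*204 = 8568)
(303 + (-154/143 - 56/(-100))*36) - V = (303 + (-154/143 - 56/(-100))*36) - 1*8568 = (303 + (-154*1/143 - 56*(-1/100))*36) - 8568 = (303 + (-14/13 + 14/25)*36) - 8568 = (303 - 168/325*36) - 8568 = (303 - 6048/325) - 8568 = 92427/325 - 8568 = -2692173/325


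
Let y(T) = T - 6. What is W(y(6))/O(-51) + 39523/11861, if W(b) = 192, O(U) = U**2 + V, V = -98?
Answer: 101203381/29688083 ≈ 3.4089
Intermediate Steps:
O(U) = -98 + U**2 (O(U) = U**2 - 98 = -98 + U**2)
y(T) = -6 + T
W(y(6))/O(-51) + 39523/11861 = 192/(-98 + (-51)**2) + 39523/11861 = 192/(-98 + 2601) + 39523*(1/11861) = 192/2503 + 39523/11861 = 101203381/29688083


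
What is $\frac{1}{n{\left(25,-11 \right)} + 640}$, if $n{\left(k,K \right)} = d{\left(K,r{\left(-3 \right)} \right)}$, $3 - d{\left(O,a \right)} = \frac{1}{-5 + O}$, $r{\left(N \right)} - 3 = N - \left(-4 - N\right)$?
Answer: $\frac{16}{10289} \approx 0.0015551$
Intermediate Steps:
$r{\left(N \right)} = 7 + 2 N$ ($r{\left(N \right)} = 3 + \left(N - \left(-4 - N\right)\right) = 3 + \left(N + \left(4 + N\right)\right) = 3 + \left(4 + 2 N\right) = 7 + 2 N$)
$d{\left(O,a \right)} = 3 - \frac{1}{-5 + O}$
$n{\left(k,K \right)} = \frac{-16 + 3 K}{-5 + K}$
$\frac{1}{n{\left(25,-11 \right)} + 640} = \frac{1}{\frac{-16 + 3 \left(-11\right)}{-5 - 11} + 640} = \frac{1}{\frac{-16 - 33}{-16} + 640} = \frac{1}{\left(- \frac{1}{16}\right) \left(-49\right) + 640} = \frac{1}{\frac{49}{16} + 640} = \frac{1}{\frac{10289}{16}} = \frac{16}{10289}$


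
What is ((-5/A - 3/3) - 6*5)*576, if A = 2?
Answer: -19296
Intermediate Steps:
((-5/A - 3/3) - 6*5)*576 = ((-5/2 - 3/3) - 6*5)*576 = ((-5*½ - 3*⅓) - 30)*576 = ((-5/2 - 1) - 30)*576 = (-7/2 - 30)*576 = -67/2*576 = -19296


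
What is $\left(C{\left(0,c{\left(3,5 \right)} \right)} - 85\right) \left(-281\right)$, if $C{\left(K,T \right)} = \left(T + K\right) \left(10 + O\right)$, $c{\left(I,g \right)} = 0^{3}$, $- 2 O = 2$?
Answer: $23885$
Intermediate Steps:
$O = -1$ ($O = \left(- \frac{1}{2}\right) 2 = -1$)
$c{\left(I,g \right)} = 0$
$C{\left(K,T \right)} = 9 K + 9 T$ ($C{\left(K,T \right)} = \left(T + K\right) \left(10 - 1\right) = \left(K + T\right) 9 = 9 K + 9 T$)
$\left(C{\left(0,c{\left(3,5 \right)} \right)} - 85\right) \left(-281\right) = \left(\left(9 \cdot 0 + 9 \cdot 0\right) - 85\right) \left(-281\right) = \left(\left(0 + 0\right) - 85\right) \left(-281\right) = \left(0 - 85\right) \left(-281\right) = \left(-85\right) \left(-281\right) = 23885$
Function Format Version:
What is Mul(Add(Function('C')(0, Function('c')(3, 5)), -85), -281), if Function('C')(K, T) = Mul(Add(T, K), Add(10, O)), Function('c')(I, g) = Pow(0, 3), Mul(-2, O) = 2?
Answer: 23885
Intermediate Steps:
O = -1 (O = Mul(Rational(-1, 2), 2) = -1)
Function('c')(I, g) = 0
Function('C')(K, T) = Add(Mul(9, K), Mul(9, T)) (Function('C')(K, T) = Mul(Add(T, K), Add(10, -1)) = Mul(Add(K, T), 9) = Add(Mul(9, K), Mul(9, T)))
Mul(Add(Function('C')(0, Function('c')(3, 5)), -85), -281) = Mul(Add(Add(Mul(9, 0), Mul(9, 0)), -85), -281) = Mul(Add(Add(0, 0), -85), -281) = Mul(Add(0, -85), -281) = Mul(-85, -281) = 23885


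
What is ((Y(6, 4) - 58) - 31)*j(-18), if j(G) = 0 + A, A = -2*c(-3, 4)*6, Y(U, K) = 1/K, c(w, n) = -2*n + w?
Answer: -11715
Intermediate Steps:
c(w, n) = w - 2*n
A = 132 (A = -2*(-3 - 2*4)*6 = -2*(-3 - 8)*6 = -2*(-11)*6 = 22*6 = 132)
j(G) = 132 (j(G) = 0 + 132 = 132)
((Y(6, 4) - 58) - 31)*j(-18) = ((1/4 - 58) - 31)*132 = (-231/4 - 31)*132 = -355/4*132 = -11715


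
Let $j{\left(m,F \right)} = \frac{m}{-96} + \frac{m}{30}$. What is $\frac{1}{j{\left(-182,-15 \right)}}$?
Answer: $- \frac{240}{1001} \approx -0.23976$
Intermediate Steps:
$j{\left(m,F \right)} = \frac{11 m}{480}$ ($j{\left(m,F \right)} = m \left(- \frac{1}{96}\right) + m \frac{1}{30} = - \frac{m}{96} + \frac{m}{30} = \frac{11 m}{480}$)
$\frac{1}{j{\left(-182,-15 \right)}} = \frac{1}{\frac{11}{480} \left(-182\right)} = \frac{1}{- \frac{1001}{240}} = - \frac{240}{1001}$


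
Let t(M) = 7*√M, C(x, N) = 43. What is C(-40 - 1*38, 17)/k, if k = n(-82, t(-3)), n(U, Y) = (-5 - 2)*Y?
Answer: 43*I*√3/147 ≈ 0.50665*I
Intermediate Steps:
n(U, Y) = -7*Y
k = -49*I*√3 (k = -49*√(-3) = -49*I*√3 ≈ -84.87*I)
C(-40 - 1*38, 17)/k = 43/((-49*I*√3)) = 43*(I*√3/147) = 43*I*√3/147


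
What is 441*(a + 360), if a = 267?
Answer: 276507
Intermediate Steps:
441*(a + 360) = 441*(267 + 360) = 441*627 = 276507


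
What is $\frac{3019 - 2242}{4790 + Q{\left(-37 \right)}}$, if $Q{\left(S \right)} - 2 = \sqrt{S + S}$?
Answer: $\frac{620564}{3827223} - \frac{259 i \sqrt{74}}{7654446} \approx 0.16214 - 0.00029107 i$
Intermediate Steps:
$Q{\left(S \right)} = 2 + \sqrt{2} \sqrt{S}$ ($Q{\left(S \right)} = 2 + \sqrt{S + S} = 2 + \sqrt{2 S} = 2 + \sqrt{2} \sqrt{S}$)
$\frac{3019 - 2242}{4790 + Q{\left(-37 \right)}} = \frac{3019 - 2242}{4790 + \left(2 + \sqrt{2} \sqrt{-37}\right)} = \frac{777}{4790 + \left(2 + \sqrt{2} i \sqrt{37}\right)} = \frac{777}{4790 + \left(2 + i \sqrt{74}\right)} = \frac{777}{4792 + i \sqrt{74}}$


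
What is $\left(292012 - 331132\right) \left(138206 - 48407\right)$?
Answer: $-3512936880$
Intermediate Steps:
$\left(292012 - 331132\right) \left(138206 - 48407\right) = \left(-39120\right) 89799 = -3512936880$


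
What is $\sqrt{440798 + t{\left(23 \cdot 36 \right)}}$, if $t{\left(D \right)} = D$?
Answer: $\sqrt{441626} \approx 664.55$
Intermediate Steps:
$\sqrt{440798 + t{\left(23 \cdot 36 \right)}} = \sqrt{440798 + 23 \cdot 36} = \sqrt{440798 + 828} = \sqrt{441626}$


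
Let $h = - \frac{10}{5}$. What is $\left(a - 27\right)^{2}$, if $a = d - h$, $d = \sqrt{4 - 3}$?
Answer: $576$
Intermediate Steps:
$h = -2$ ($h = \left(-10\right) \frac{1}{5} = -2$)
$d = 1$ ($d = \sqrt{1} = 1$)
$a = 3$ ($a = 1 - -2 = 1 + 2 = 3$)
$\left(a - 27\right)^{2} = \left(3 - 27\right)^{2} = \left(-24\right)^{2} = 576$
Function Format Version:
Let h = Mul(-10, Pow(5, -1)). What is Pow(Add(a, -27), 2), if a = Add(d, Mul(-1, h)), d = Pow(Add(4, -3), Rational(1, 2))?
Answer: 576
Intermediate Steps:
h = -2 (h = Mul(-10, Rational(1, 5)) = -2)
d = 1 (d = Pow(1, Rational(1, 2)) = 1)
a = 3 (a = Add(1, Mul(-1, -2)) = Add(1, 2) = 3)
Pow(Add(a, -27), 2) = Pow(Add(3, -27), 2) = Pow(-24, 2) = 576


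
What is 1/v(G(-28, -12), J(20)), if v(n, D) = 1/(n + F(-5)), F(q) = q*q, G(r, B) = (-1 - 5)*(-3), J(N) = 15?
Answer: 43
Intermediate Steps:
G(r, B) = 18 (G(r, B) = -6*(-3) = 18)
F(q) = q**2
v(n, D) = 1/(25 + n) (v(n, D) = 1/(n + (-5)**2) = 1/(n + 25) = 1/(25 + n))
1/v(G(-28, -12), J(20)) = 1/(1/(25 + 18)) = 1/(1/43) = 43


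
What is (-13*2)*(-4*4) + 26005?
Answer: 26421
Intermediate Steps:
(-13*2)*(-4*4) + 26005 = -26*(-16) + 26005 = 416 + 26005 = 26421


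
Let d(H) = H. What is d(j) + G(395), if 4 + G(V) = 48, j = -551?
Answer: -507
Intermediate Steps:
G(V) = 44 (G(V) = -4 + 48 = 44)
d(j) + G(395) = -551 + 44 = -507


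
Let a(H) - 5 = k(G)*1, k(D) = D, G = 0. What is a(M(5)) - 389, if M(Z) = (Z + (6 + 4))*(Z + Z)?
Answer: -384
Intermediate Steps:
M(Z) = 2*Z*(10 + Z) (M(Z) = (Z + 10)*(2*Z) = (10 + Z)*(2*Z) = 2*Z*(10 + Z))
a(H) = 5 (a(H) = 5 + 0*1 = 5 + 0 = 5)
a(M(5)) - 389 = 5 - 389 = -384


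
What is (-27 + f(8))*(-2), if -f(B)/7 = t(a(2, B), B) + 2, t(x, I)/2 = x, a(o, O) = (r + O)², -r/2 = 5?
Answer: 194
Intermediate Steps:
r = -10 (r = -2*5 = -10)
a(o, O) = (-10 + O)²
t(x, I) = 2*x
f(B) = -14 - 14*(-10 + B)² (f(B) = -7*(2*(-10 + B)² + 2) = -7*(2 + 2*(-10 + B)²) = -14 - 14*(-10 + B)²)
(-27 + f(8))*(-2) = (-27 + (-14 - 14*(-10 + 8)²))*(-2) = (-27 + (-14 - 14*(-2)²))*(-2) = (-27 + (-14 - 14*4))*(-2) = (-27 + (-14 - 56))*(-2) = (-27 - 70)*(-2) = -97*(-2) = 194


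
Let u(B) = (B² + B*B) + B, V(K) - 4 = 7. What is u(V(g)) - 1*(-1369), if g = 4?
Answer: 1622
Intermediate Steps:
V(K) = 11 (V(K) = 4 + 7 = 11)
u(B) = B + 2*B² (u(B) = (B² + B²) + B = 2*B² + B = B + 2*B²)
u(V(g)) - 1*(-1369) = 11*(1 + 2*11) - 1*(-1369) = 11*(1 + 22) + 1369 = 11*23 + 1369 = 253 + 1369 = 1622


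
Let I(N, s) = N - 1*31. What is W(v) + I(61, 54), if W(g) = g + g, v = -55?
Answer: -80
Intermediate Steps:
I(N, s) = -31 + N (I(N, s) = N - 31 = -31 + N)
W(g) = 2*g
W(v) + I(61, 54) = 2*(-55) + (-31 + 61) = -110 + 30 = -80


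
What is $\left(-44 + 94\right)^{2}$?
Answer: $2500$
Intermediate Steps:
$\left(-44 + 94\right)^{2} = 50^{2} = 2500$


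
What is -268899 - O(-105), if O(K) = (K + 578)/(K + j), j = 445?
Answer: -91426133/340 ≈ -2.6890e+5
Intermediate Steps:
O(K) = (578 + K)/(445 + K) (O(K) = (K + 578)/(K + 445) = (578 + K)/(445 + K))
-268899 - O(-105) = -268899 - (578 - 105)/(445 - 105) = -268899 - 473/340 = -91426133/340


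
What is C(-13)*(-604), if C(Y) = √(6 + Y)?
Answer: -604*I*√7 ≈ -1598.0*I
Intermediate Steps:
C(-13)*(-604) = √(6 - 13)*(-604) = √(-7)*(-604) = (I*√7)*(-604) = -604*I*√7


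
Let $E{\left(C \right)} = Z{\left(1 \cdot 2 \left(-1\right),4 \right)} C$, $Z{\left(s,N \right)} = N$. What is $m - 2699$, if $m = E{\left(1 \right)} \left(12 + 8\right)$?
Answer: $-2619$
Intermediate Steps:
$E{\left(C \right)} = 4 C$
$m = 80$ ($m = 4 \cdot 1 \left(12 + 8\right) = 4 \cdot 20 = 80$)
$m - 2699 = 80 - 2699 = -2619$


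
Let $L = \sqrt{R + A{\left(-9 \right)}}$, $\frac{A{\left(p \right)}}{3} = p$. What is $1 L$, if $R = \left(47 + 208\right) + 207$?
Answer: $\sqrt{435} \approx 20.857$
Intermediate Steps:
$R = 462$ ($R = 255 + 207 = 462$)
$A{\left(p \right)} = 3 p$
$L = \sqrt{435}$ ($L = \sqrt{462 + 3 \left(-9\right)} = \sqrt{462 - 27} = \sqrt{435} \approx 20.857$)
$1 L = 1 \sqrt{435} = \sqrt{435}$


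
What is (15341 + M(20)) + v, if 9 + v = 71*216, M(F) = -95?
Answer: 30573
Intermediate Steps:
v = 15327 (v = -9 + 71*216 = -9 + 15336 = 15327)
(15341 + M(20)) + v = (15341 - 95) + 15327 = 15246 + 15327 = 30573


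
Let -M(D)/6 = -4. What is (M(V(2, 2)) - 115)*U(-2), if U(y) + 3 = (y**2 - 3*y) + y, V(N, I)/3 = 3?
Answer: -455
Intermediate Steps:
V(N, I) = 9 (V(N, I) = 3*3 = 9)
M(D) = 24 (M(D) = -6*(-4) = 24)
U(y) = -3 + y**2 - 2*y (U(y) = -3 + ((y**2 - 3*y) + y) = -3 + (y**2 - 2*y) = -3 + y**2 - 2*y)
(M(V(2, 2)) - 115)*U(-2) = (24 - 115)*(-3 + (-2)**2 - 2*(-2)) = -91*(-3 + 4 + 4) = -91*5 = -455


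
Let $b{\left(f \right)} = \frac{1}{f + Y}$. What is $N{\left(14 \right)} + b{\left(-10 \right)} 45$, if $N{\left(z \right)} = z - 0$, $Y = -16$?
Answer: $\frac{319}{26} \approx 12.269$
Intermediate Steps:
$N{\left(z \right)} = z$ ($N{\left(z \right)} = z + 0 = z$)
$b{\left(f \right)} = \frac{1}{-16 + f}$ ($b{\left(f \right)} = \frac{1}{f - 16} = \frac{1}{-16 + f}$)
$N{\left(14 \right)} + b{\left(-10 \right)} 45 = 14 + \frac{1}{-16 - 10} \cdot 45 = 14 + \frac{1}{-26} \cdot 45 = 14 - \frac{45}{26} = \frac{319}{26}$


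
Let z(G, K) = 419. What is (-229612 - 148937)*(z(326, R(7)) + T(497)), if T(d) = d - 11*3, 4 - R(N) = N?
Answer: -334258767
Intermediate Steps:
R(N) = 4 - N
T(d) = -33 + d (T(d) = d - 33 = -33 + d)
(-229612 - 148937)*(z(326, R(7)) + T(497)) = (-229612 - 148937)*(419 + (-33 + 497)) = -378549*(419 + 464) = -378549*883 = -334258767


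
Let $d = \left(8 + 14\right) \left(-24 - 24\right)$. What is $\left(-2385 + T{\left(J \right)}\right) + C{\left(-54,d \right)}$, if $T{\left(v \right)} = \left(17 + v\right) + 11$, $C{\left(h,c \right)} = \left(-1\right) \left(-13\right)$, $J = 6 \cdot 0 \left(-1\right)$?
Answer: $-2344$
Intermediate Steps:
$d = -1056$ ($d = 22 \left(-48\right) = -1056$)
$J = 0$ ($J = 0 \left(-1\right) = 0$)
$C{\left(h,c \right)} = 13$
$T{\left(v \right)} = 28 + v$
$\left(-2385 + T{\left(J \right)}\right) + C{\left(-54,d \right)} = \left(-2385 + \left(28 + 0\right)\right) + 13 = \left(-2385 + 28\right) + 13 = -2357 + 13 = -2344$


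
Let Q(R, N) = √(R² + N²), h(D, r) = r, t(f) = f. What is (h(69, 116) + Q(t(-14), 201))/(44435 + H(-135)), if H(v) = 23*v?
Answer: 58/20665 + √40597/41330 ≈ 0.0076818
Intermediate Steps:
Q(R, N) = √(N² + R²)
(h(69, 116) + Q(t(-14), 201))/(44435 + H(-135)) = (116 + √(201² + (-14)²))/(44435 + 23*(-135)) = (116 + √(40401 + 196))/(44435 - 3105) = (116 + √40597)/41330 = (116 + √40597)*(1/41330) = 58/20665 + √40597/41330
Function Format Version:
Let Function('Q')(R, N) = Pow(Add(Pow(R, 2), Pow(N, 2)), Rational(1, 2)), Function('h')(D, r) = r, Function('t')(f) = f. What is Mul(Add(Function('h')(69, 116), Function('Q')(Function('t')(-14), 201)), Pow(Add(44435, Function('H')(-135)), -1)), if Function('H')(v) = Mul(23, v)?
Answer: Add(Rational(58, 20665), Mul(Rational(1, 41330), Pow(40597, Rational(1, 2)))) ≈ 0.0076818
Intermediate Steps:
Function('Q')(R, N) = Pow(Add(Pow(N, 2), Pow(R, 2)), Rational(1, 2))
Mul(Add(Function('h')(69, 116), Function('Q')(Function('t')(-14), 201)), Pow(Add(44435, Function('H')(-135)), -1)) = Mul(Add(116, Pow(Add(Pow(201, 2), Pow(-14, 2)), Rational(1, 2))), Pow(Add(44435, Mul(23, -135)), -1)) = Mul(Add(116, Pow(Add(40401, 196), Rational(1, 2))), Pow(Add(44435, -3105), -1)) = Mul(Add(116, Pow(40597, Rational(1, 2))), Pow(41330, -1)) = Mul(Add(116, Pow(40597, Rational(1, 2))), Rational(1, 41330)) = Add(Rational(58, 20665), Mul(Rational(1, 41330), Pow(40597, Rational(1, 2))))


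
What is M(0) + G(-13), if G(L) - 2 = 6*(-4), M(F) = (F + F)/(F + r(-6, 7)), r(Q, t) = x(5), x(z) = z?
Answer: -22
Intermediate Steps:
r(Q, t) = 5
M(F) = 2*F/(5 + F) (M(F) = (F + F)/(F + 5) = (2*F)/(5 + F) = 2*F/(5 + F))
G(L) = -22 (G(L) = 2 + 6*(-4) = 2 - 24 = -22)
M(0) + G(-13) = 2*0/(5 + 0) - 22 = 2*0/5 - 22 = 2*0*(1/5) - 22 = 0 - 22 = -22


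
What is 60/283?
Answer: 60/283 ≈ 0.21201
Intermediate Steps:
60/283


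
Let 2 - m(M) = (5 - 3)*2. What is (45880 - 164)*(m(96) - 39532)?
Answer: -1807336344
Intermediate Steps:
m(M) = -2 (m(M) = 2 - (5 - 3)*2 = 2 - 2*2 = 2 - 1*4 = 2 - 4 = -2)
(45880 - 164)*(m(96) - 39532) = (45880 - 164)*(-2 - 39532) = 45716*(-39534) = -1807336344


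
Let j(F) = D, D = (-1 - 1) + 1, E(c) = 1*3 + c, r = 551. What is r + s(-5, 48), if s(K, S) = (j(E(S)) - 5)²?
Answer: 587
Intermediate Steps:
E(c) = 3 + c
D = -1 (D = -2 + 1 = -1)
j(F) = -1
s(K, S) = 36 (s(K, S) = (-1 - 5)² = (-6)² = 36)
r + s(-5, 48) = 551 + 36 = 587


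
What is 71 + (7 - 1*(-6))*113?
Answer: 1540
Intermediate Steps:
71 + (7 - 1*(-6))*113 = 71 + (7 + 6)*113 = 71 + 13*113 = 71 + 1469 = 1540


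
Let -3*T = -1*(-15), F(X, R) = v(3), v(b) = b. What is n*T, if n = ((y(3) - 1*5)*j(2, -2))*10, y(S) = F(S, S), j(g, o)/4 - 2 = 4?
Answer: 2400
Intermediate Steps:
j(g, o) = 24 (j(g, o) = 8 + 4*4 = 8 + 16 = 24)
F(X, R) = 3
y(S) = 3
T = -5 (T = -(-1)*(-15)/3 = -⅓*15 = -5)
n = -480 (n = ((3 - 1*5)*24)*10 = ((3 - 5)*24)*10 = -2*24*10 = -48*10 = -480)
n*T = -480*(-5) = 2400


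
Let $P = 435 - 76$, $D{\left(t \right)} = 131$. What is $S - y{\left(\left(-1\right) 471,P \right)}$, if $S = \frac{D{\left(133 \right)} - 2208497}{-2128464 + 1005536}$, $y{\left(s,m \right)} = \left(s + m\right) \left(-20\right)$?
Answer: $- \frac{1256575177}{561464} \approx -2238.0$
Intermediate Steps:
$P = 359$
$y{\left(s,m \right)} = - 20 m - 20 s$ ($y{\left(s,m \right)} = \left(m + s\right) \left(-20\right) = - 20 m - 20 s$)
$S = \frac{1104183}{561464}$ ($S = \frac{131 - 2208497}{-2128464 + 1005536} = - \frac{2208366}{-1122928} = \left(-2208366\right) \left(- \frac{1}{1122928}\right) = \frac{1104183}{561464} \approx 1.9666$)
$S - y{\left(\left(-1\right) 471,P \right)} = \frac{1104183}{561464} - \left(\left(-20\right) 359 - 20 \left(\left(-1\right) 471\right)\right) = \frac{1104183}{561464} - \left(-7180 - -9420\right) = \frac{1104183}{561464} - \left(-7180 + 9420\right) = \frac{1104183}{561464} - 2240 = - \frac{1256575177}{561464}$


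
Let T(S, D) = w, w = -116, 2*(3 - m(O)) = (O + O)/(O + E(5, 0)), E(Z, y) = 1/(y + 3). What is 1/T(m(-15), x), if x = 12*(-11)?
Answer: -1/116 ≈ -0.0086207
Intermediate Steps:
x = -132
E(Z, y) = 1/(3 + y)
m(O) = 3 - O/(⅓ + O) (m(O) = 3 - (O + O)/(2*(O + 1/(3 + 0))) = 3 - 2*O/(2*(O + 1/3)) = 3 - 2*O/(2*(O + ⅓)) = 3 - 2*O/(2*(⅓ + O)) = 3 - O/(⅓ + O))
T(S, D) = -116
1/T(m(-15), x) = 1/(-116) = -1/116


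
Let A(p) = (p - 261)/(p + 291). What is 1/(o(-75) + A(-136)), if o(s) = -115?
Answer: -155/18222 ≈ -0.0085062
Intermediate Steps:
A(p) = (-261 + p)/(291 + p)
1/(o(-75) + A(-136)) = 1/(-115 + (-261 - 136)/(291 - 136)) = 1/(-115 - 397/155) = 1/(-18222/155) = -155/18222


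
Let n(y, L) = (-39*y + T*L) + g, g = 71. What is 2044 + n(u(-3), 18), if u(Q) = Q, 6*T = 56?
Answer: 2400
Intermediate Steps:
T = 28/3 (T = (⅙)*56 = 28/3 ≈ 9.3333)
n(y, L) = 71 - 39*y + 28*L/3 (n(y, L) = (-39*y + 28*L/3) + 71 = 71 - 39*y + 28*L/3)
2044 + n(u(-3), 18) = 2044 + (71 - 39*(-3) + (28/3)*18) = 2044 + (71 + 117 + 168) = 2044 + 356 = 2400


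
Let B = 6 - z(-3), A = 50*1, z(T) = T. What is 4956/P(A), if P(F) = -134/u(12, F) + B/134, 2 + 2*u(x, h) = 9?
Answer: -4648728/35849 ≈ -129.68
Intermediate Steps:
A = 50
u(x, h) = 7/2 (u(x, h) = -1 + (½)*9 = -1 + 9/2 = 7/2)
B = 9 (B = 6 - 1*(-3) = 6 + 3 = 9)
P(F) = -35849/938 (P(F) = -134/7/2 + 9/134 = -134*2/7 + 9*(1/134) = -268/7 + 9/134 = -35849/938)
4956/P(A) = 4956/(-35849/938) = 4956*(-938/35849) = -4648728/35849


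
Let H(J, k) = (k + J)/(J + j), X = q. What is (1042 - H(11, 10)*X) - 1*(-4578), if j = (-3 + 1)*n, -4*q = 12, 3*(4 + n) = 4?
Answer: 39367/7 ≈ 5623.9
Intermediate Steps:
n = -8/3 (n = -4 + (1/3)*4 = -4 + 4/3 = -8/3 ≈ -2.6667)
q = -3 (q = -1/4*12 = -3)
X = -3
j = 16/3 (j = (-3 + 1)*(-8/3) = -2*(-8/3) = 16/3 ≈ 5.3333)
H(J, k) = (J + k)/(16/3 + J) (H(J, k) = (k + J)/(J + 16/3) = (J + k)/(16/3 + J))
(1042 - H(11, 10)*X) - 1*(-4578) = (1042 - 3*(11 + 10)/(16 + 3*11)*(-3)) - 1*(-4578) = (1042 - 3*21/(16 + 33)*(-3)) + 4578 = (1042 - 3*21/49*(-3)) + 4578 = (1042 - 3*(1/49)*21*(-3)) + 4578 = (1042 - 9*(-3)/7) + 4578 = (1042 - 1*(-27/7)) + 4578 = (1042 + 27/7) + 4578 = 7321/7 + 4578 = 39367/7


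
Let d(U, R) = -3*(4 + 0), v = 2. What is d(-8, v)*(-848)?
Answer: 10176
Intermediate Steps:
d(U, R) = -12 (d(U, R) = -3*4 = -12)
d(-8, v)*(-848) = -12*(-848) = 10176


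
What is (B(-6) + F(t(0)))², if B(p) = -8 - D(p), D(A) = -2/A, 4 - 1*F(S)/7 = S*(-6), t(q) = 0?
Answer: 3481/9 ≈ 386.78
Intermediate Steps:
F(S) = 28 + 42*S (F(S) = 28 - 7*S*(-6) = 28 - (-42)*S = 28 + 42*S)
B(p) = -8 + 2/p (B(p) = -8 - (-2)/p = -8 + 2/p)
(B(-6) + F(t(0)))² = ((-8 + 2/(-6)) + (28 + 42*0))² = ((-8 + 2*(-⅙)) + (28 + 0))² = ((-8 - ⅓) + 28)² = (-25/3 + 28)² = (59/3)² = 3481/9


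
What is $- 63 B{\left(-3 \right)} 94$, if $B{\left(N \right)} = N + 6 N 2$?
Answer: $230958$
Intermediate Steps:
$B{\left(N \right)} = 13 N$ ($B{\left(N \right)} = N + 12 N = 13 N$)
$- 63 B{\left(-3 \right)} 94 = - 63 \cdot 13 \left(-3\right) 94 = \left(-63\right) \left(-39\right) 94 = 2457 \cdot 94 = 230958$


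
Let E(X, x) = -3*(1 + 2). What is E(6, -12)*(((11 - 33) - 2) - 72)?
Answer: 864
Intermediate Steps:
E(X, x) = -9 (E(X, x) = -3*3 = -9)
E(6, -12)*(((11 - 33) - 2) - 72) = -9*(((11 - 33) - 2) - 72) = -9*((-22 - 2) - 72) = -9*(-24 - 72) = -9*(-96) = 864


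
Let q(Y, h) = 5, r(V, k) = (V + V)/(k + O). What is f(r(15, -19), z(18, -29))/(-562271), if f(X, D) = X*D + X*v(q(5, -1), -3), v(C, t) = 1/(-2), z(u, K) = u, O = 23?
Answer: -525/2249084 ≈ -0.00023343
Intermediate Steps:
r(V, k) = 2*V/(23 + k) (r(V, k) = (V + V)/(k + 23) = (2*V)/(23 + k) = 2*V/(23 + k))
v(C, t) = -½
f(X, D) = -X/2 + D*X (f(X, D) = X*D + X*(-½) = D*X - X/2 = -X/2 + D*X)
f(r(15, -19), z(18, -29))/(-562271) = ((2*15/(23 - 19))*(-½ + 18))/(-562271) = ((2*15/4)*(35/2))*(-1/562271) = ((2*15*(¼))*(35/2))*(-1/562271) = ((15/2)*(35/2))*(-1/562271) = (525/4)*(-1/562271) = -525/2249084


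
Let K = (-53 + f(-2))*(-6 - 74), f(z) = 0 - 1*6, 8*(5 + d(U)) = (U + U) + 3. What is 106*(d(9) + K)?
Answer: 2000273/4 ≈ 5.0007e+5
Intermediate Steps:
d(U) = -37/8 + U/4 (d(U) = -5 + ((U + U) + 3)/8 = -5 + (2*U + 3)/8 = -5 + (3 + 2*U)/8 = -5 + (3/8 + U/4) = -37/8 + U/4)
f(z) = -6 (f(z) = 0 - 6 = -6)
K = 4720 (K = (-53 - 6)*(-6 - 74) = -59*(-80) = 4720)
106*(d(9) + K) = 106*((-37/8 + (¼)*9) + 4720) = 106*((-37/8 + 9/4) + 4720) = 106*(-19/8 + 4720) = 106*(37741/8) = 2000273/4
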